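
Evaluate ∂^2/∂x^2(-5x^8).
- 280 x^{6}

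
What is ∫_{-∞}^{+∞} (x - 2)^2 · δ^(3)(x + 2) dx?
0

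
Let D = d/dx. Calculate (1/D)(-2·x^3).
- \frac{x^{4}}{2}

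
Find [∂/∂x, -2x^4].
- 8 x^{3}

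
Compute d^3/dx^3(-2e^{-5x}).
250 e^{- 5 x}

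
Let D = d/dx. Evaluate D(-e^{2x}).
- 2 e^{2 x}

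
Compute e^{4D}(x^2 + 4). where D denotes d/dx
x^{2} + 8 x + 20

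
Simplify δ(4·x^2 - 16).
\frac{\delta(x - 2) + \delta(x + 2)}{16}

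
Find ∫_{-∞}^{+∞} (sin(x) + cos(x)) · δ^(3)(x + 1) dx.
\cos{\left(1 \right)} + \sin{\left(1 \right)}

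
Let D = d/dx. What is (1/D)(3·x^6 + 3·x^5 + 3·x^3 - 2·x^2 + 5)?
\frac{3 x^{7}}{7} + \frac{x^{6}}{2} + \frac{3 x^{4}}{4} - \frac{2 x^{3}}{3} + 5 x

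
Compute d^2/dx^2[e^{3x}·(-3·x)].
\left(- 27 x - 18\right) e^{3 x}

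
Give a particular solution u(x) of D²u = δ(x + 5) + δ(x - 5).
\frac{|x + 5|}{2} + \frac{|x - 5|}{2}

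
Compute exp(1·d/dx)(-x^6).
- x^{6} - 6 x^{5} - 15 x^{4} - 20 x^{3} - 15 x^{2} - 6 x - 1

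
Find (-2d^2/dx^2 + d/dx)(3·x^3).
9 x \left(x - 4\right)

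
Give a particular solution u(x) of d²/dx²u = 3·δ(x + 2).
\frac{3|x + 2|}{2}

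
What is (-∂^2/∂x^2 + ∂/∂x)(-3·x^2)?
6 - 6 x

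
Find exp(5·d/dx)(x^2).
x^{2} + 10 x + 25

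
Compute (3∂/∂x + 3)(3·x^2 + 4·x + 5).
9 x^{2} + 30 x + 27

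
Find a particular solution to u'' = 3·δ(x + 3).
\frac{3|x + 3|}{2}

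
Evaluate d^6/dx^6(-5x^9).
- 302400 x^{3}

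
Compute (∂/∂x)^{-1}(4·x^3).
x^{4}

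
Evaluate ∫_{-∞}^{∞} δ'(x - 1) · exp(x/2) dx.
- \frac{e^{\frac{1}{2}}}{2}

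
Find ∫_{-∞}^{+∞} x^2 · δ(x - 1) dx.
1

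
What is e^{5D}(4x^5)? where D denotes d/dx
4 x^{5} + 100 x^{4} + 1000 x^{3} + 5000 x^{2} + 12500 x + 12500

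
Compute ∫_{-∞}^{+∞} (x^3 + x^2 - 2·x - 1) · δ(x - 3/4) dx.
- \frac{97}{64}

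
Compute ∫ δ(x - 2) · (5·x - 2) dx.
8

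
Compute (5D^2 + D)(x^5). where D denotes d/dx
5 x^{3} \left(x + 20\right)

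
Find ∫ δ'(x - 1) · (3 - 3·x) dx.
3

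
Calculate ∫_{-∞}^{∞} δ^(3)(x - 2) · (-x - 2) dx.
0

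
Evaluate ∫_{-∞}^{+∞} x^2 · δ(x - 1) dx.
1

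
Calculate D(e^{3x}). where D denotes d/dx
3 e^{3 x}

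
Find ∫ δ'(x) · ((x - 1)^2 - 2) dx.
2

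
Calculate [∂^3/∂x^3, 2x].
6\frac{d^{2}}{dx^{2}}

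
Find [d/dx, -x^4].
- 4 x^{3}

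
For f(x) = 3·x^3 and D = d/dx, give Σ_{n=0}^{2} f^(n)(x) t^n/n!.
3 x \left(3 t^{2} + 3 t x + x^{2}\right)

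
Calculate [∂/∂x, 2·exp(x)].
2 e^{x}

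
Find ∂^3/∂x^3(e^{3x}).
27 e^{3 x}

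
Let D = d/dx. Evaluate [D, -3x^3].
- 9 x^{2}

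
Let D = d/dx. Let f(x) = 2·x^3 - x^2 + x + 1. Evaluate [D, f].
6 x^{2} - 2 x + 1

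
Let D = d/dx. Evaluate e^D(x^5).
x^{5} + 5 x^{4} + 10 x^{3} + 10 x^{2} + 5 x + 1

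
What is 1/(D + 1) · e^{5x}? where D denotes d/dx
\frac{e^{5 x}}{6}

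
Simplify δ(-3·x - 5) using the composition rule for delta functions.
\frac{\delta(x + 5/3)}{3}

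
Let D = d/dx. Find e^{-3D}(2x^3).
2 x^{3} - 18 x^{2} + 54 x - 54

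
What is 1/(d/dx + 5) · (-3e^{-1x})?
- \frac{3 e^{- x}}{4}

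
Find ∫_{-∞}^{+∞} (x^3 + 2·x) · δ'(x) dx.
-2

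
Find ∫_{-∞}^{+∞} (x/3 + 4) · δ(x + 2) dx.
\frac{10}{3}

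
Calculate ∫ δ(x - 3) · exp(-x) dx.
e^{-3}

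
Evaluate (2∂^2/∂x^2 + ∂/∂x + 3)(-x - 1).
- 3 x - 4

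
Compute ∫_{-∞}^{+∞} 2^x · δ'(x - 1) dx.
- \log{\left(4 \right)}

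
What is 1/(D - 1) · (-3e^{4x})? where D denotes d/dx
- e^{4 x}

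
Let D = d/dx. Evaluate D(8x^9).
72 x^{8}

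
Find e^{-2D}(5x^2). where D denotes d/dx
5 x^{2} - 20 x + 20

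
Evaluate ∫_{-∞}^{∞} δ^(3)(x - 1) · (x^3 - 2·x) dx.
-6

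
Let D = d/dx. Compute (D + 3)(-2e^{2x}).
- 10 e^{2 x}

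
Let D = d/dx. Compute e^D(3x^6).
3 x^{6} + 18 x^{5} + 45 x^{4} + 60 x^{3} + 45 x^{2} + 18 x + 3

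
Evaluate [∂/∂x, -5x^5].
- 25 x^{4}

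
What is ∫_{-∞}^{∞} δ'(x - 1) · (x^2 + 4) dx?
-2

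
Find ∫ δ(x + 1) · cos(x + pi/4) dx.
\sin{\left(\frac{\pi}{4} + 1 \right)}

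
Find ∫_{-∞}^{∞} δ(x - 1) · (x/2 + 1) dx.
\frac{3}{2}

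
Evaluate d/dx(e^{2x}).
2 e^{2 x}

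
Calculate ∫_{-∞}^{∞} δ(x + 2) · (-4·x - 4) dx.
4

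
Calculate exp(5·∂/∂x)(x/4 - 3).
\frac{x}{4} - \frac{7}{4}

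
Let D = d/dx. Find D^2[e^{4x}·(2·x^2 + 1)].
\left(32 x^{2} + 32 x + 20\right) e^{4 x}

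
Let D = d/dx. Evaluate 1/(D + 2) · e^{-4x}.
- \frac{e^{- 4 x}}{2}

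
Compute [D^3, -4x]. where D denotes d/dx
-12D^{2}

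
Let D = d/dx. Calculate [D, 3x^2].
6 x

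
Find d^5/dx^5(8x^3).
0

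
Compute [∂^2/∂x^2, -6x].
-12\frac{d}{dx}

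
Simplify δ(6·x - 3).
\frac{\delta(x - 1/2)}{6}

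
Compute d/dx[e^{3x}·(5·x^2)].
5 x \left(3 x + 2\right) e^{3 x}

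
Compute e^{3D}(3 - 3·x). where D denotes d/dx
- 3 x - 6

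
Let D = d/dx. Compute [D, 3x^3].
9 x^{2}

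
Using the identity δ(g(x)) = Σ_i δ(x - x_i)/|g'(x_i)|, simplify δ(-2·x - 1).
\frac{\delta(x + 1/2)}{2}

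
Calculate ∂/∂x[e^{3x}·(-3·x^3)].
9 x^{2} \left(- x - 1\right) e^{3 x}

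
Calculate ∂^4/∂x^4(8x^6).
2880 x^{2}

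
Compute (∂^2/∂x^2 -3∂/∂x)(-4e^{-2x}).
- 40 e^{- 2 x}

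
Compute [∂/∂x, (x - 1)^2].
2 x - 2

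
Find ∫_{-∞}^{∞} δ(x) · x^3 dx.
0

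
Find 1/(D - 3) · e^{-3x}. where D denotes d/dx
- \frac{e^{- 3 x}}{6}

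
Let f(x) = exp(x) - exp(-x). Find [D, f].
2 \cosh{\left(x \right)}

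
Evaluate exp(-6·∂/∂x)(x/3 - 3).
\frac{x}{3} - 5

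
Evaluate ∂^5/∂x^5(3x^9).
45360 x^{4}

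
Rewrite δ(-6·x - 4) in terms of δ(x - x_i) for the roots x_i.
\frac{\delta(x + 2/3)}{6}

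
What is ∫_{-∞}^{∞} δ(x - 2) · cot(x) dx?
\cot{\left(2 \right)}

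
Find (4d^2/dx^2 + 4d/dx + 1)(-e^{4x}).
- 81 e^{4 x}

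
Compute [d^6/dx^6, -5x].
-30\frac{d^{5}}{dx^{5}}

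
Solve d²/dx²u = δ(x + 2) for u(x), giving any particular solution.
\frac{|x + 2|}{2}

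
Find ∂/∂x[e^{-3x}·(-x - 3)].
\left(3 x + 8\right) e^{- 3 x}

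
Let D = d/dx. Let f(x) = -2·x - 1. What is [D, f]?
-2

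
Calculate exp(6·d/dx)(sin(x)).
\sin{\left(x + 6 \right)}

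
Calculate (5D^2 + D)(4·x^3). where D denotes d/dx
12 x \left(x + 10\right)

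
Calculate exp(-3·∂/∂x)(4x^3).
4 x^{3} - 36 x^{2} + 108 x - 108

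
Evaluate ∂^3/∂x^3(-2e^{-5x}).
250 e^{- 5 x}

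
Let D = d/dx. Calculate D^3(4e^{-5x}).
- 500 e^{- 5 x}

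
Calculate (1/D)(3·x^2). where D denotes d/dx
x^{3}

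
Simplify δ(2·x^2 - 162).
\frac{\delta(x - 9) + \delta(x + 9)}{36}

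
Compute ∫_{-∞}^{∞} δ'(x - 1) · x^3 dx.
-3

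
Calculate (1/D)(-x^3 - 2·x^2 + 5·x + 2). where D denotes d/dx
- \frac{x^{4}}{4} - \frac{2 x^{3}}{3} + \frac{5 x^{2}}{2} + 2 x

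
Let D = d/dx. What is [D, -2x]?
-2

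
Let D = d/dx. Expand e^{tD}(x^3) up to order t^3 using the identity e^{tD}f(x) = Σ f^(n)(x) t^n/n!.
t^{3} + 3 t^{2} x + 3 t x^{2} + x^{3}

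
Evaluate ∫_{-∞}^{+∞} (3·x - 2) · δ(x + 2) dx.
-8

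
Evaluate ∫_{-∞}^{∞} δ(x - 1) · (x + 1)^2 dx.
4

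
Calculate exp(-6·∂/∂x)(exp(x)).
e^{x - 6}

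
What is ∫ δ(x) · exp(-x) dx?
1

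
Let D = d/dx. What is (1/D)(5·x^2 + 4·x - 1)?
\frac{5 x^{3}}{3} + 2 x^{2} - x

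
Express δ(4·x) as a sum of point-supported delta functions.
\frac{\delta(x)}{4}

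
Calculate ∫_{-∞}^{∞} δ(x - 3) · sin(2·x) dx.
\sin{\left(6 \right)}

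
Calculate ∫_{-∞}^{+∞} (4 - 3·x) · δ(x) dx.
4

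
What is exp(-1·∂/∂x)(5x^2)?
5 x^{2} - 10 x + 5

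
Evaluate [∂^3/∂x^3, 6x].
18\frac{d^{2}}{dx^{2}}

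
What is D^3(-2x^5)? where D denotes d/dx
- 120 x^{2}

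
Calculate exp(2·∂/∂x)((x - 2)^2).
x^{2}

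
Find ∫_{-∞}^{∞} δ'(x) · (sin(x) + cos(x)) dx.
-1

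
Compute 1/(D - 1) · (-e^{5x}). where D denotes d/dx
- \frac{e^{5 x}}{4}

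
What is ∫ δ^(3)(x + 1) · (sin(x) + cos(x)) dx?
\cos{\left(1 \right)} + \sin{\left(1 \right)}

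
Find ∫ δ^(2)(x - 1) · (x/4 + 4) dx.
0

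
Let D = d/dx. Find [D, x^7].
7 x^{6}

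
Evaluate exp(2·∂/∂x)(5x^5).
5 x^{5} + 50 x^{4} + 200 x^{3} + 400 x^{2} + 400 x + 160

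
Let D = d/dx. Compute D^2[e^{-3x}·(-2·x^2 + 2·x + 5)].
\left(- 18 x^{2} + 42 x + 29\right) e^{- 3 x}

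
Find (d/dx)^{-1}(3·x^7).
\frac{3 x^{8}}{8}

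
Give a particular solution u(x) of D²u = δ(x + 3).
\frac{|x + 3|}{2}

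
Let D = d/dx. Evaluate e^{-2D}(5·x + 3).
5 x - 7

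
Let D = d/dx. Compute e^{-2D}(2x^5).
2 x^{5} - 20 x^{4} + 80 x^{3} - 160 x^{2} + 160 x - 64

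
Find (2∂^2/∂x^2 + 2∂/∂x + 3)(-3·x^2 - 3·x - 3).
- 9 x^{2} - 21 x - 27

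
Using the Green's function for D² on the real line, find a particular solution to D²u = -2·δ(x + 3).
-|x + 3|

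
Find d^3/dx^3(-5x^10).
- 3600 x^{7}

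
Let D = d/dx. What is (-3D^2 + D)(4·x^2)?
8 x - 24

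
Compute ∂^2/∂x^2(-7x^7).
- 294 x^{5}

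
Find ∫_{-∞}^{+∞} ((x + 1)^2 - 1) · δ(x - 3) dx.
15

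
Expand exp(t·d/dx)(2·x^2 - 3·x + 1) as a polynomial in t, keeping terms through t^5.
2 t^{2} + t \left(4 x - 3\right) + 2 x^{2} - 3 x + 1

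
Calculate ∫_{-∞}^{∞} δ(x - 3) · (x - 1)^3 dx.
8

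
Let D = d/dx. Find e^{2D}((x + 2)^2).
x^{2} + 8 x + 16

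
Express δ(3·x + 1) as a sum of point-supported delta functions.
\frac{\delta(x + 1/3)}{3}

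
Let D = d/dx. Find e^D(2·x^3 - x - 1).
x \left(2 x^{2} + 6 x + 5\right)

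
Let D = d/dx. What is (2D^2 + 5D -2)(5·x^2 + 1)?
- 10 x^{2} + 50 x + 18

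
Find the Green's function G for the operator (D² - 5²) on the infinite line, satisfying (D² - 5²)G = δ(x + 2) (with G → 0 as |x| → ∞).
-\frac{e^{-5|x + 2|}}{10}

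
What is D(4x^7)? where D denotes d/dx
28 x^{6}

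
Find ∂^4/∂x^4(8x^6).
2880 x^{2}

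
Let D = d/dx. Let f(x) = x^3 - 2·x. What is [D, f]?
3 x^{2} - 2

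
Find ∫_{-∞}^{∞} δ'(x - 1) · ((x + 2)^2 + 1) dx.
-6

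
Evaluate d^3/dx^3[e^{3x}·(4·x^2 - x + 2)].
\left(108 x^{2} + 189 x + 99\right) e^{3 x}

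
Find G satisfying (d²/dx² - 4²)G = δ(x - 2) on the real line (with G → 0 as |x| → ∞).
-\frac{e^{-4|x - 2|}}{8}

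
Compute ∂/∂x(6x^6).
36 x^{5}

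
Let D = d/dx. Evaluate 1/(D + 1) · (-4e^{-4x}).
\frac{4 e^{- 4 x}}{3}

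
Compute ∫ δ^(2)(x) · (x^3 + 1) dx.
0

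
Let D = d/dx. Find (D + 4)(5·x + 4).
20 x + 21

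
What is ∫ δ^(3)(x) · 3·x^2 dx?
0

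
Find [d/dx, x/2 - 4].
\frac{1}{2}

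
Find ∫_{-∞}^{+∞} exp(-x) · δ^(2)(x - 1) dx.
e^{-1}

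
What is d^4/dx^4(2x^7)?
1680 x^{3}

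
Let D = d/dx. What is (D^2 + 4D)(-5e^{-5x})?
- 25 e^{- 5 x}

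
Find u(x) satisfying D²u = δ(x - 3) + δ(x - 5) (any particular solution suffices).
\frac{|x - 3|}{2} + \frac{|x - 5|}{2}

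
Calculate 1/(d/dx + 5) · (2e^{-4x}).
2 e^{- 4 x}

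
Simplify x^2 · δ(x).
0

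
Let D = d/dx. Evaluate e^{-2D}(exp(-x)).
e^{2 - x}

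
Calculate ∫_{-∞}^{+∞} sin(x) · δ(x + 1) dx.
- \sin{\left(1 \right)}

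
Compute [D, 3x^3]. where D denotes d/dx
9 x^{2}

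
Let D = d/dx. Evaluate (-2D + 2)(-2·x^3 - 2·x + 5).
- 4 x^{3} + 12 x^{2} - 4 x + 14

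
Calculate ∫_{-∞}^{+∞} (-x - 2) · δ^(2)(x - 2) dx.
0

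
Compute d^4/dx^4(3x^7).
2520 x^{3}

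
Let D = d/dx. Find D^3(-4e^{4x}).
- 256 e^{4 x}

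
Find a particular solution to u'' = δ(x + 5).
\frac{|x + 5|}{2}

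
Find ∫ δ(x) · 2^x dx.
1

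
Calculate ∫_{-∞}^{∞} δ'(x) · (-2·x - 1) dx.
2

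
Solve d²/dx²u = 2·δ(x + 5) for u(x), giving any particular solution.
|x + 5|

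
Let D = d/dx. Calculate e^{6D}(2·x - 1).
2 x + 11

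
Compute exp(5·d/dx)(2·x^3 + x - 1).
2 x^{3} + 30 x^{2} + 151 x + 254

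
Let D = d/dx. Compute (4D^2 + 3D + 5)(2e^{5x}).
240 e^{5 x}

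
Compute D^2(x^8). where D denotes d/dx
56 x^{6}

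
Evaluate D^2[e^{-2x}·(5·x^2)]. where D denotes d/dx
10 \left(2 x^{2} - 4 x + 1\right) e^{- 2 x}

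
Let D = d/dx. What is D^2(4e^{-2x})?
16 e^{- 2 x}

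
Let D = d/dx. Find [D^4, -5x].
-20D^{3}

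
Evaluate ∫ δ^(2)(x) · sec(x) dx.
1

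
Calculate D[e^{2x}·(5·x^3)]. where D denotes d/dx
x^{2} \left(10 x + 15\right) e^{2 x}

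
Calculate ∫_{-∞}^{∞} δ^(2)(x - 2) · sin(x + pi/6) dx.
- \sin{\left(\frac{\pi}{6} + 2 \right)}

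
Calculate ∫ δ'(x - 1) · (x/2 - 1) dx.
- \frac{1}{2}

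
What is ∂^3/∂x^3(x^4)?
24 x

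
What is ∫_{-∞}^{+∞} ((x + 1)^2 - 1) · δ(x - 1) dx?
3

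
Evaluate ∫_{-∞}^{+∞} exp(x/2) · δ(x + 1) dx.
e^{- \frac{1}{2}}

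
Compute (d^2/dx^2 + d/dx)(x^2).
2 x + 2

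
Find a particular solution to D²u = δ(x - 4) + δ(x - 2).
\frac{|x - 4|}{2} + \frac{|x - 2|}{2}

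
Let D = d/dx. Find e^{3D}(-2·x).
- 2 x - 6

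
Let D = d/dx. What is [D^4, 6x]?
24D^{3}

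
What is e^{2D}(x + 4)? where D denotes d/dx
x + 6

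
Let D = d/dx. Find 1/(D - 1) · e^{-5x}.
- \frac{e^{- 5 x}}{6}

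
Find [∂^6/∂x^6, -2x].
-12\frac{d^{5}}{dx^{5}}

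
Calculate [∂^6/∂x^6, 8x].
48\frac{d^{5}}{dx^{5}}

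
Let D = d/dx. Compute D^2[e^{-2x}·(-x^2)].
2 \left(- 2 x^{2} + 4 x - 1\right) e^{- 2 x}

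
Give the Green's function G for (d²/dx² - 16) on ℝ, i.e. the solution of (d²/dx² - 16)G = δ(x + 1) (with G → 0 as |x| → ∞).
-\frac{e^{-4|x + 1|}}{8}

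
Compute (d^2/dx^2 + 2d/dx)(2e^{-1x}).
- 2 e^{- x}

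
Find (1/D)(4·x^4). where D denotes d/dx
\frac{4 x^{5}}{5}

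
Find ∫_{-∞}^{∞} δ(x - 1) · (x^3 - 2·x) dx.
-1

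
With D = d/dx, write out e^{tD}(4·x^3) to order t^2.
4 x \left(3 t^{2} + 3 t x + x^{2}\right)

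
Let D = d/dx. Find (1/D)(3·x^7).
\frac{3 x^{8}}{8}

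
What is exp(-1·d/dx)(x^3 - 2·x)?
x^{3} - 3 x^{2} + x + 1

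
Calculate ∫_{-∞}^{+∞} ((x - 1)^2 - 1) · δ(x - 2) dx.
0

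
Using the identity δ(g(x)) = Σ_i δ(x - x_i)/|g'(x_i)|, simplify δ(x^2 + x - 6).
\frac{\delta(x + 3) + \delta(x - 2)}{5}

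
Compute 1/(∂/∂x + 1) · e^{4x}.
\frac{e^{4 x}}{5}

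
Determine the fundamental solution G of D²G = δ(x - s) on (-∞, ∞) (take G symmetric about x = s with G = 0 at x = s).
\frac{|x - s|}{2}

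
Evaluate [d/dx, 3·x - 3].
3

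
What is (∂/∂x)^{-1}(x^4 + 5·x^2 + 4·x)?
\frac{x^{5}}{5} + \frac{5 x^{3}}{3} + 2 x^{2}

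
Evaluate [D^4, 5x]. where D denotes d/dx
20D^{3}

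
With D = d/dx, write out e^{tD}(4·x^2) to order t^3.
4 t^{2} + 8 t x + 4 x^{2}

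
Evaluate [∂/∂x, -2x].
-2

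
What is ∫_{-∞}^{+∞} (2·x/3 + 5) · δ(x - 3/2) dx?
6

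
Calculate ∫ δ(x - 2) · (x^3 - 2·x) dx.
4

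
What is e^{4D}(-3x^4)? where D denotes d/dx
- 3 x^{4} - 48 x^{3} - 288 x^{2} - 768 x - 768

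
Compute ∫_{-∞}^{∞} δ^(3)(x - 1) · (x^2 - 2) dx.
0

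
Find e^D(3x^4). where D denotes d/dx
3 x^{4} + 12 x^{3} + 18 x^{2} + 12 x + 3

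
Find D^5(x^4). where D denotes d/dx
0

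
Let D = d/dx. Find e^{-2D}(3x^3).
3 x^{3} - 18 x^{2} + 36 x - 24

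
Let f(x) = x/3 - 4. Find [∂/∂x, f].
\frac{1}{3}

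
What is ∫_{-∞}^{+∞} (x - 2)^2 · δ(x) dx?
4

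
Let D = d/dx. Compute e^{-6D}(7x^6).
7 x^{6} - 252 x^{5} + 3780 x^{4} - 30240 x^{3} + 136080 x^{2} - 326592 x + 326592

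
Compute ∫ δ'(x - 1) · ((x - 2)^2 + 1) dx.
2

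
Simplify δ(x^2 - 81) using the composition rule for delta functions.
\frac{\delta(x - 9) + \delta(x + 9)}{18}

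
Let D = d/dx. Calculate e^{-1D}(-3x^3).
- 3 x^{3} + 9 x^{2} - 9 x + 3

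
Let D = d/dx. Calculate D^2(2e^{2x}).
8 e^{2 x}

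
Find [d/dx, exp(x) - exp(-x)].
2 \cosh{\left(x \right)}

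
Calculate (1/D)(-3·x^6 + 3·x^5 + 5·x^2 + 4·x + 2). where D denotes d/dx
- \frac{3 x^{7}}{7} + \frac{x^{6}}{2} + \frac{5 x^{3}}{3} + 2 x^{2} + 2 x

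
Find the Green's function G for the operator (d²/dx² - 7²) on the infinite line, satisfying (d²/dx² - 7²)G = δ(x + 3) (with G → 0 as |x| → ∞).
-\frac{e^{-7|x + 3|}}{14}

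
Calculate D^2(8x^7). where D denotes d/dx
336 x^{5}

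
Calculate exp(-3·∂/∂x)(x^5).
x^{5} - 15 x^{4} + 90 x^{3} - 270 x^{2} + 405 x - 243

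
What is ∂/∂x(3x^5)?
15 x^{4}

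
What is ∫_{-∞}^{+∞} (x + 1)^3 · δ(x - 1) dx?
8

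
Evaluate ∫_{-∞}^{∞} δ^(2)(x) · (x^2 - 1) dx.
2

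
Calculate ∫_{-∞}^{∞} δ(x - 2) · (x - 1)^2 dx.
1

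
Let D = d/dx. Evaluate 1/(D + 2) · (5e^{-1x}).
5 e^{- x}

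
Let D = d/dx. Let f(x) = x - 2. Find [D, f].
1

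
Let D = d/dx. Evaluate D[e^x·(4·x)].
4 \left(x + 1\right) e^{x}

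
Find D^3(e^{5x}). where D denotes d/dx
125 e^{5 x}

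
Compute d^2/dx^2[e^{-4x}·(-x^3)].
2 x \left(- 8 x^{2} + 12 x - 3\right) e^{- 4 x}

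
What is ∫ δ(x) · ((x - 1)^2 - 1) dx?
0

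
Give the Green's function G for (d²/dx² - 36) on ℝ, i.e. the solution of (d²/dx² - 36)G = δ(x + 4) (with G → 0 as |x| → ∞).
-\frac{e^{-6|x + 4|}}{12}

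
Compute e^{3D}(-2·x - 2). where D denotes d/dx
- 2 x - 8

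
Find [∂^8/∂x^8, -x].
-8\frac{d^{7}}{dx^{7}}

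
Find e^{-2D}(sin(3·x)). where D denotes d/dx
\sin{\left(3 x - 6 \right)}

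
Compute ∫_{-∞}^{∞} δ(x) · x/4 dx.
0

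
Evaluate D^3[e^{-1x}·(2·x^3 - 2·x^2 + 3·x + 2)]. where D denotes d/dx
\left(- 2 x^{3} + 20 x^{2} - 51 x + 31\right) e^{- x}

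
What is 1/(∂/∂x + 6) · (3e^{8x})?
\frac{3 e^{8 x}}{14}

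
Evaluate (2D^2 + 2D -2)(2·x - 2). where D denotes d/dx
8 - 4 x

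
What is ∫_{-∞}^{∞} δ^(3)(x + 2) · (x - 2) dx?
0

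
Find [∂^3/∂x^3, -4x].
-12\frac{d^{2}}{dx^{2}}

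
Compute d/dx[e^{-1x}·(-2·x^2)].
2 x \left(x - 2\right) e^{- x}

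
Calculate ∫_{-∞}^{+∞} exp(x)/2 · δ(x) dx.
\frac{1}{2}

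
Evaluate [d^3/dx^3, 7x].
21\frac{d^{2}}{dx^{2}}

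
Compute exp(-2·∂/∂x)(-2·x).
4 - 2 x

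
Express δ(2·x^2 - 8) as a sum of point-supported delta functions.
\frac{\delta(x - 2) + \delta(x + 2)}{8}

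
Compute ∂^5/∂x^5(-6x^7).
- 15120 x^{2}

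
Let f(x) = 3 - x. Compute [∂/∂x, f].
-1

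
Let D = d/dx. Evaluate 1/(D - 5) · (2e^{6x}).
2 e^{6 x}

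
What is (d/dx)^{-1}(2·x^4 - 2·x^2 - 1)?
\frac{2 x^{5}}{5} - \frac{2 x^{3}}{3} - x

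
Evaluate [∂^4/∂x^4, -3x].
-12\frac{d^{3}}{dx^{3}}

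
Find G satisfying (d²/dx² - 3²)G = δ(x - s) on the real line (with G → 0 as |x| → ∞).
-\frac{e^{-3|x-s|}}{6}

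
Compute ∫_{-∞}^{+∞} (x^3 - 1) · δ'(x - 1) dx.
-3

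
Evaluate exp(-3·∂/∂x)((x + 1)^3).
x^{3} - 6 x^{2} + 12 x - 8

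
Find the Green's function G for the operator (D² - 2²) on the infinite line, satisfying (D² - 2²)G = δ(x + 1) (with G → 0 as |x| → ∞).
-\frac{e^{-2|x + 1|}}{4}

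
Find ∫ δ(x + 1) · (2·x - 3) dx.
-5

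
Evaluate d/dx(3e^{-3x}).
- 9 e^{- 3 x}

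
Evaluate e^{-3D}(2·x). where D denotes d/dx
2 x - 6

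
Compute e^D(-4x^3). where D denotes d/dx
- 4 x^{3} - 12 x^{2} - 12 x - 4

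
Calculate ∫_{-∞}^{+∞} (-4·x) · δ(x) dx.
0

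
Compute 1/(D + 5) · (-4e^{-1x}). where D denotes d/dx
- e^{- x}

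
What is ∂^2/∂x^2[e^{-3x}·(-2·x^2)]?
2 \left(- 9 x^{2} + 12 x - 2\right) e^{- 3 x}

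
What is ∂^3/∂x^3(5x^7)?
1050 x^{4}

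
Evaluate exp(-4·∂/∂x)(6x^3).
6 x^{3} - 72 x^{2} + 288 x - 384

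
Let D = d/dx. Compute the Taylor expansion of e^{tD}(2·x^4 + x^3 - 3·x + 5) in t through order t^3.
t^{3} \left(8 x + 1\right) + 3 t^{2} x \left(4 x + 1\right) + t \left(8 x^{3} + 3 x^{2} - 3\right) + 2 x^{4} + x^{3} - 3 x + 5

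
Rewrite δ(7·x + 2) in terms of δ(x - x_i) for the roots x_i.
\frac{\delta(x + 2/7)}{7}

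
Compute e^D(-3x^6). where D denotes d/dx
- 3 x^{6} - 18 x^{5} - 45 x^{4} - 60 x^{3} - 45 x^{2} - 18 x - 3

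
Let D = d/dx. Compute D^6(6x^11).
1995840 x^{5}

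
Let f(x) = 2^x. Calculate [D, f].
2^{x} \log{\left(2 \right)}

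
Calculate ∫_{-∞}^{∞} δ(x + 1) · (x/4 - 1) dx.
- \frac{5}{4}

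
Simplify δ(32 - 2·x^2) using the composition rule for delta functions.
\frac{\delta(x - 4) + \delta(x + 4)}{16}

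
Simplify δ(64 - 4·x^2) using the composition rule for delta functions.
\frac{\delta(x - 4) + \delta(x + 4)}{32}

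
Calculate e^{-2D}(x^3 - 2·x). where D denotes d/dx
x^{3} - 6 x^{2} + 10 x - 4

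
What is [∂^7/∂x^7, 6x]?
42\frac{d^{6}}{dx^{6}}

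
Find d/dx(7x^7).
49 x^{6}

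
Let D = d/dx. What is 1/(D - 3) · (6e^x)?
- 3 e^{x}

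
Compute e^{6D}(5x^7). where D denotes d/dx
5 x^{7} + 210 x^{6} + 3780 x^{5} + 37800 x^{4} + 226800 x^{3} + 816480 x^{2} + 1632960 x + 1399680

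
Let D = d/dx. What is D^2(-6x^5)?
- 120 x^{3}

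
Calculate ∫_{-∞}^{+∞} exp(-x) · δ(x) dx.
1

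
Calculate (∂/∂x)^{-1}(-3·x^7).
- \frac{3 x^{8}}{8}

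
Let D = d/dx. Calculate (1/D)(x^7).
\frac{x^{8}}{8}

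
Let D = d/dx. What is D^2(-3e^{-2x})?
- 12 e^{- 2 x}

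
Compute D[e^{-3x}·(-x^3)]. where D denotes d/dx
3 x^{2} \left(x - 1\right) e^{- 3 x}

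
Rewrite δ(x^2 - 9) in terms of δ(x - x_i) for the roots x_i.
\frac{\delta(x - 3) + \delta(x + 3)}{6}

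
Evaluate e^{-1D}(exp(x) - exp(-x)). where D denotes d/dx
- e^{1 - x} + e^{x - 1}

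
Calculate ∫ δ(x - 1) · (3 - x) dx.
2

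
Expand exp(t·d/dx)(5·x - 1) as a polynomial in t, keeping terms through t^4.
5 t + 5 x - 1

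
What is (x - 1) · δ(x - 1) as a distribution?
0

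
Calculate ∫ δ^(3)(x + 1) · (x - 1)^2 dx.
0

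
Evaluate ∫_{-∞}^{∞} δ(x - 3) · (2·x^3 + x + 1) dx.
58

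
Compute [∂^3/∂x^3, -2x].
-6\frac{d^{2}}{dx^{2}}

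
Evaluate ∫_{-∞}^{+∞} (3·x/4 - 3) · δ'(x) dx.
- \frac{3}{4}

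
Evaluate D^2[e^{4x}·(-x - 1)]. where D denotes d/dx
\left(- 16 x - 24\right) e^{4 x}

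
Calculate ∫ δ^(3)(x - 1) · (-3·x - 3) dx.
0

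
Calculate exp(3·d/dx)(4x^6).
4 x^{6} + 72 x^{5} + 540 x^{4} + 2160 x^{3} + 4860 x^{2} + 5832 x + 2916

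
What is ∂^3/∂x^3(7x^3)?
42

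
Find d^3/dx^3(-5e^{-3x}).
135 e^{- 3 x}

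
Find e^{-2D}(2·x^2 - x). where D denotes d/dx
2 x^{2} - 9 x + 10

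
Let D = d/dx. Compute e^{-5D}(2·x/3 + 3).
\frac{2 x}{3} - \frac{1}{3}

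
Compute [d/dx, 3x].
3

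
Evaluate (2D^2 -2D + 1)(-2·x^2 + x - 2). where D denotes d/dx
- 2 x^{2} + 9 x - 12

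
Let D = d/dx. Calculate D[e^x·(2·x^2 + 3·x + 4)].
\left(2 x^{2} + 7 x + 7\right) e^{x}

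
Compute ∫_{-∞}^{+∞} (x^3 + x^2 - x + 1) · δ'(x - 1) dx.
-4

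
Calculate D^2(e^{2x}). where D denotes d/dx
4 e^{2 x}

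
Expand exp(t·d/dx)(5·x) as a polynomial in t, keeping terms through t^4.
5 t + 5 x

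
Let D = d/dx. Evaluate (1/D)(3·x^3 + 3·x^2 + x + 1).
\frac{3 x^{4}}{4} + x^{3} + \frac{x^{2}}{2} + x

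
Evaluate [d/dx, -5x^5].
- 25 x^{4}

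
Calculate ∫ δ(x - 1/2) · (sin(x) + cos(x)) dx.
\sqrt{2} \sin{\left(\frac{1}{2} + \frac{\pi}{4} \right)}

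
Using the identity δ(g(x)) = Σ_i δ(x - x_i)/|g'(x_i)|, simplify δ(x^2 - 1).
\frac{\delta(x - 1) + \delta(x + 1)}{2}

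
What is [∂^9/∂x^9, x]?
9\frac{d^{8}}{dx^{8}}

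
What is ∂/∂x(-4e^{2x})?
- 8 e^{2 x}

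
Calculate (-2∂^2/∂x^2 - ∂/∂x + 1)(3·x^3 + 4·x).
3 x^{3} - 9 x^{2} - 32 x - 4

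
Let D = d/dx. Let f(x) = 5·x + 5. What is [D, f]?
5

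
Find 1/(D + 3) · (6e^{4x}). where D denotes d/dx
\frac{6 e^{4 x}}{7}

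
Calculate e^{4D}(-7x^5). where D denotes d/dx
- 7 x^{5} - 140 x^{4} - 1120 x^{3} - 4480 x^{2} - 8960 x - 7168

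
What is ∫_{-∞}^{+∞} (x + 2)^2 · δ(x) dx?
4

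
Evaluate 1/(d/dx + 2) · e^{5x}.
\frac{e^{5 x}}{7}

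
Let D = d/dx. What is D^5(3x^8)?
20160 x^{3}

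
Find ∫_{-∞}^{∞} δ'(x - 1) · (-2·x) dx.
2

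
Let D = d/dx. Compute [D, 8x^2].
16 x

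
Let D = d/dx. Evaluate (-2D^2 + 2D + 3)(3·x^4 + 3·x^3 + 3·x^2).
9 x^{4} + 33 x^{3} - 45 x^{2} - 24 x - 12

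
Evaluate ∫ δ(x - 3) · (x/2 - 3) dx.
- \frac{3}{2}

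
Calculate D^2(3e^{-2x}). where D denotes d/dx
12 e^{- 2 x}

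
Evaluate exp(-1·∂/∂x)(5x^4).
5 x^{4} - 20 x^{3} + 30 x^{2} - 20 x + 5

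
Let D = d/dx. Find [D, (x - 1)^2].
2 x - 2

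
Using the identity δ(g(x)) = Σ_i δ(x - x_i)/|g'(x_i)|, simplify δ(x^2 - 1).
\frac{\delta(x - 1) + \delta(x + 1)}{2}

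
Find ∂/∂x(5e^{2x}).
10 e^{2 x}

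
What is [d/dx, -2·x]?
-2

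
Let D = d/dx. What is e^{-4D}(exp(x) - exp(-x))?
- e^{4 - x} + e^{x - 4}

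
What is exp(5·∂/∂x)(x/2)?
\frac{x}{2} + \frac{5}{2}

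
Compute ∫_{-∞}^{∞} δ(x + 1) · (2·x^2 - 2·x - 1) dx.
3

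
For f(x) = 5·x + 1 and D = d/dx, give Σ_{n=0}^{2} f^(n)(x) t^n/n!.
5 t + 5 x + 1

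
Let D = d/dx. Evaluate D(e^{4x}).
4 e^{4 x}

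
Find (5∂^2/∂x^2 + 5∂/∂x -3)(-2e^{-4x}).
- 114 e^{- 4 x}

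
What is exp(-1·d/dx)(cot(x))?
\cot{\left(x - 1 \right)}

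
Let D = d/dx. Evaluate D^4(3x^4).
72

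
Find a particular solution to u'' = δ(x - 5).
\frac{|x - 5|}{2}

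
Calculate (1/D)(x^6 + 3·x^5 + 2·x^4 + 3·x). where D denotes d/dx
\frac{x^{7}}{7} + \frac{x^{6}}{2} + \frac{2 x^{5}}{5} + \frac{3 x^{2}}{2}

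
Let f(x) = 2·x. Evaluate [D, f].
2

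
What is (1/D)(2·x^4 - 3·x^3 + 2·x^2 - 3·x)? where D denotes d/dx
\frac{2 x^{5}}{5} - \frac{3 x^{4}}{4} + \frac{2 x^{3}}{3} - \frac{3 x^{2}}{2}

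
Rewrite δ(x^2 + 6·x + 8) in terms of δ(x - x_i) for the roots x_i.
\frac{\delta(x + 4) + \delta(x + 2)}{2}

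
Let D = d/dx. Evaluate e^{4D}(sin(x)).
\sin{\left(x + 4 \right)}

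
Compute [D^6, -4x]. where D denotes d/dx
-24D^{5}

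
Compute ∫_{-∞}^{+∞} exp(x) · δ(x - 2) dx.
e^{2}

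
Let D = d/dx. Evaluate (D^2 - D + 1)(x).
x - 1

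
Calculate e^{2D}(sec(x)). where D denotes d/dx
\sec{\left(x + 2 \right)}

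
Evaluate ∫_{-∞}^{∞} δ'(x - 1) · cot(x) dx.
\frac{1}{\sin^{2}{\left(1 \right)}}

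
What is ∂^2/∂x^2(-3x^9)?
- 216 x^{7}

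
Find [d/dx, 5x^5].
25 x^{4}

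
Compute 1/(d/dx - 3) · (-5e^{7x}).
- \frac{5 e^{7 x}}{4}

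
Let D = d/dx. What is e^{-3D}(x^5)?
x^{5} - 15 x^{4} + 90 x^{3} - 270 x^{2} + 405 x - 243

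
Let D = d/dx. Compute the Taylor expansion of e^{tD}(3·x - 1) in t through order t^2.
3 t + 3 x - 1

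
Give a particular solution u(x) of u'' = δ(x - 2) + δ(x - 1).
\frac{|x - 2|}{2} + \frac{|x - 1|}{2}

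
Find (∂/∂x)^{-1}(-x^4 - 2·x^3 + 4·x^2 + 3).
- \frac{x^{5}}{5} - \frac{x^{4}}{2} + \frac{4 x^{3}}{3} + 3 x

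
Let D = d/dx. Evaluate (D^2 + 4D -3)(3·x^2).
- 9 x^{2} + 24 x + 6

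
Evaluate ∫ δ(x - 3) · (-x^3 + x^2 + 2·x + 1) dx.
-11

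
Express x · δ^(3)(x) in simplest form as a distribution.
-3\delta^{(2)}(x)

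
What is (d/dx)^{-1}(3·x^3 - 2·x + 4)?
\frac{3 x^{4}}{4} - x^{2} + 4 x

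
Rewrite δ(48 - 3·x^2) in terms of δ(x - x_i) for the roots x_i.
\frac{\delta(x - 4) + \delta(x + 4)}{24}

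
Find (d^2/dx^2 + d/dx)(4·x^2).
8 x + 8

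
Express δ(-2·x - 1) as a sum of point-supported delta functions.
\frac{\delta(x + 1/2)}{2}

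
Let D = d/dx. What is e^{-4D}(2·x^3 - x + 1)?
2 x^{3} - 24 x^{2} + 95 x - 123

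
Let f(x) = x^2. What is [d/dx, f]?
2 x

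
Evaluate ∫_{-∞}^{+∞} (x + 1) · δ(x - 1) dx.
2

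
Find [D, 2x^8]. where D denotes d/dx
16 x^{7}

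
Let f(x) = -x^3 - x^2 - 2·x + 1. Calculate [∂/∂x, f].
- 3 x^{2} - 2 x - 2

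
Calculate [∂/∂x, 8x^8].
64 x^{7}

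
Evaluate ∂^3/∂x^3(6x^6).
720 x^{3}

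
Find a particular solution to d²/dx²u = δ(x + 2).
\frac{|x + 2|}{2}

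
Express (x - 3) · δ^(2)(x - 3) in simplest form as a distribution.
-2\delta'(x - 3)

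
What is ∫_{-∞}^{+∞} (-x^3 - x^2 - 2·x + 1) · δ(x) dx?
1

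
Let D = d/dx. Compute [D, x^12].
12 x^{11}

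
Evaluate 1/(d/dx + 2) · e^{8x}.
\frac{e^{8 x}}{10}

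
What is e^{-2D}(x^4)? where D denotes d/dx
x^{4} - 8 x^{3} + 24 x^{2} - 32 x + 16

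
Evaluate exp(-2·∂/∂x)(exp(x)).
e^{x - 2}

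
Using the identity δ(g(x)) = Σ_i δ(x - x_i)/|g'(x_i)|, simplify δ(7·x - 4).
\frac{\delta(x - 4/7)}{7}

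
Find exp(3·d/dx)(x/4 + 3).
\frac{x}{4} + \frac{15}{4}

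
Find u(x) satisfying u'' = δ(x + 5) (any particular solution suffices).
\frac{|x + 5|}{2}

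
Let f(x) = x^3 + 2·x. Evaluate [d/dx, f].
3 x^{2} + 2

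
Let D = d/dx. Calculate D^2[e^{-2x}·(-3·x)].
12 \left(1 - x\right) e^{- 2 x}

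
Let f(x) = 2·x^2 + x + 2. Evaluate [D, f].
4 x + 1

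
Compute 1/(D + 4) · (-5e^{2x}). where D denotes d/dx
- \frac{5 e^{2 x}}{6}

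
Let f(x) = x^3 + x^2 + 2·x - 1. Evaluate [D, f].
3 x^{2} + 2 x + 2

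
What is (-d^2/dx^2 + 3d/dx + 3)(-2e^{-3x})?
30 e^{- 3 x}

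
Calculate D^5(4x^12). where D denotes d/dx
380160 x^{7}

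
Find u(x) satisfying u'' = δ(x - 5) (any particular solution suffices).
\frac{|x - 5|}{2}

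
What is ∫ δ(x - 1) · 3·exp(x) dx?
3 e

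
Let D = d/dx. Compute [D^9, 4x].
36D^{8}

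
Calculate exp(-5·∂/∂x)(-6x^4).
- 6 x^{4} + 120 x^{3} - 900 x^{2} + 3000 x - 3750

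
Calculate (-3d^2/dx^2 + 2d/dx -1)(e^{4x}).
- 41 e^{4 x}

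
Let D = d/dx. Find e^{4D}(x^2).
x^{2} + 8 x + 16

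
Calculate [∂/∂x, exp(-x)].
- e^{- x}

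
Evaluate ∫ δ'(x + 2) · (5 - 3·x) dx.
3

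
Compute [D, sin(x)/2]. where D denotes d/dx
\frac{\cos{\left(x \right)}}{2}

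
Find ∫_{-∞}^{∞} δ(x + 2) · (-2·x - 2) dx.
2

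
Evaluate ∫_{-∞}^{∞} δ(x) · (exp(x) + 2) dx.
3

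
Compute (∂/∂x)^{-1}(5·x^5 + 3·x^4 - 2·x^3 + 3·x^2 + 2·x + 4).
\frac{5 x^{6}}{6} + \frac{3 x^{5}}{5} - \frac{x^{4}}{2} + x^{3} + x^{2} + 4 x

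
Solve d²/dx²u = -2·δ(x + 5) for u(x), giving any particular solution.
-|x + 5|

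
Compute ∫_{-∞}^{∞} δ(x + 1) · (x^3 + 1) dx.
0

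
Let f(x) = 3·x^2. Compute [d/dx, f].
6 x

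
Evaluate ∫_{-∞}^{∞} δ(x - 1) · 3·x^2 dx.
3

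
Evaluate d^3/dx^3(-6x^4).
- 144 x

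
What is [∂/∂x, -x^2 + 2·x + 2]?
2 - 2 x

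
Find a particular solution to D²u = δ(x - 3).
\frac{|x - 3|}{2}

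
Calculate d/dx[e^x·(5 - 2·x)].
\left(3 - 2 x\right) e^{x}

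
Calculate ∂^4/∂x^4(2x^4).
48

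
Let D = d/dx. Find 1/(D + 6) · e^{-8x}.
- \frac{e^{- 8 x}}{2}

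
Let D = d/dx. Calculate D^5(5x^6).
3600 x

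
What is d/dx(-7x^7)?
- 49 x^{6}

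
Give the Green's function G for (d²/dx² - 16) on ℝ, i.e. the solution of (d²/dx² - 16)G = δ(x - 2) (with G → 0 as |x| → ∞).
-\frac{e^{-4|x - 2|}}{8}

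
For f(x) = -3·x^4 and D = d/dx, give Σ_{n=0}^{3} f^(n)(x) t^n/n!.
3 x \left(- 4 t^{3} - 6 t^{2} x - 4 t x^{2} - x^{3}\right)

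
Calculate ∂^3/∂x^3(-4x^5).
- 240 x^{2}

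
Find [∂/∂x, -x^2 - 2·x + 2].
- 2 x - 2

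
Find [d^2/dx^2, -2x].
-4\frac{d}{dx}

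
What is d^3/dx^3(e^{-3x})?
- 27 e^{- 3 x}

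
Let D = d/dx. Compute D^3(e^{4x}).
64 e^{4 x}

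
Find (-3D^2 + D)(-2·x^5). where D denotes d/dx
10 x^{3} \left(12 - x\right)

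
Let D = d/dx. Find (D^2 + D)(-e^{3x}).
- 12 e^{3 x}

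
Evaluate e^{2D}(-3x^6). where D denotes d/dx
- 3 x^{6} - 36 x^{5} - 180 x^{4} - 480 x^{3} - 720 x^{2} - 576 x - 192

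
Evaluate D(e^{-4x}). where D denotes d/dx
- 4 e^{- 4 x}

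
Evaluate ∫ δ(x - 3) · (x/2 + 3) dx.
\frac{9}{2}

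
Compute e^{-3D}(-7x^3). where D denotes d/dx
- 7 x^{3} + 63 x^{2} - 189 x + 189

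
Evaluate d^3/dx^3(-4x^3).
-24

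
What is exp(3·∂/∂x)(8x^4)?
8 x^{4} + 96 x^{3} + 432 x^{2} + 864 x + 648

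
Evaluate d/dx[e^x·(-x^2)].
x \left(- x - 2\right) e^{x}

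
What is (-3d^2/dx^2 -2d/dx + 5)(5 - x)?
27 - 5 x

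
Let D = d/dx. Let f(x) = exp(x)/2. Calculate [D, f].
\frac{e^{x}}{2}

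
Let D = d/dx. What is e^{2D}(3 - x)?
1 - x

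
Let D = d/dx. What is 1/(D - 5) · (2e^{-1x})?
- \frac{e^{- x}}{3}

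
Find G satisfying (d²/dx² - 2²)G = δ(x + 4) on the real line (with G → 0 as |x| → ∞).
-\frac{e^{-2|x + 4|}}{4}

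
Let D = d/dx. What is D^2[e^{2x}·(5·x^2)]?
\left(20 x^{2} + 40 x + 10\right) e^{2 x}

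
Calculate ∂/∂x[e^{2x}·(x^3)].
x^{2} \left(2 x + 3\right) e^{2 x}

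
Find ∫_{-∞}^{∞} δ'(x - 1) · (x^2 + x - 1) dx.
-3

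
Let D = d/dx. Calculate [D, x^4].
4 x^{3}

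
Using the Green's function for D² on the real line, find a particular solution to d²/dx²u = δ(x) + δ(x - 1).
\frac{|x|}{2} + \frac{|x - 1|}{2}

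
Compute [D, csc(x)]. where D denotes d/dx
- \cot{\left(x \right)} \csc{\left(x \right)}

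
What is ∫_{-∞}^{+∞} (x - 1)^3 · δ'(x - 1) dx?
0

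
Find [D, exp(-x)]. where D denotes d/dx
- e^{- x}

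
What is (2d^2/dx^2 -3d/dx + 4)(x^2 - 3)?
4 x^{2} - 6 x - 8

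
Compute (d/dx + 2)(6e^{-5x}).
- 18 e^{- 5 x}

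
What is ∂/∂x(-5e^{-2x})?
10 e^{- 2 x}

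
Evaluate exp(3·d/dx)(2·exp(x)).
2 e^{x + 3}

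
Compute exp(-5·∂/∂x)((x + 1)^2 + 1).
x^{2} - 8 x + 17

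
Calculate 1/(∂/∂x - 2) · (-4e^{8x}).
- \frac{2 e^{8 x}}{3}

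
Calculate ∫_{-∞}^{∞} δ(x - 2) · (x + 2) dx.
4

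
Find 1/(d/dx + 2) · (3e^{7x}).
\frac{e^{7 x}}{3}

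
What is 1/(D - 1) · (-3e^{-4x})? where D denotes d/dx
\frac{3 e^{- 4 x}}{5}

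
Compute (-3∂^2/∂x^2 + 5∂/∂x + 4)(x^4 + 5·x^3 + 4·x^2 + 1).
4 x^{4} + 40 x^{3} + 55 x^{2} - 50 x - 20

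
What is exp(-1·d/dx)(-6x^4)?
- 6 x^{4} + 24 x^{3} - 36 x^{2} + 24 x - 6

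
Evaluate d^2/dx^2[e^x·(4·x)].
4 \left(x + 2\right) e^{x}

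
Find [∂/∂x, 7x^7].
49 x^{6}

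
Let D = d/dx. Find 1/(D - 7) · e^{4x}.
- \frac{e^{4 x}}{3}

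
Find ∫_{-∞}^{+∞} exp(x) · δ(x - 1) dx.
e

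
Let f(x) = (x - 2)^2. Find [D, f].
2 x - 4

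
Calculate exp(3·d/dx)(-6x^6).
- 6 x^{6} - 108 x^{5} - 810 x^{4} - 3240 x^{3} - 7290 x^{2} - 8748 x - 4374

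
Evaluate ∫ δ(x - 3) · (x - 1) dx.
2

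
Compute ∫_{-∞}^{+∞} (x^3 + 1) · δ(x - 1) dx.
2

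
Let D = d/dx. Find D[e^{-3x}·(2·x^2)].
2 x \left(2 - 3 x\right) e^{- 3 x}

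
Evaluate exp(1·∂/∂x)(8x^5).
8 x^{5} + 40 x^{4} + 80 x^{3} + 80 x^{2} + 40 x + 8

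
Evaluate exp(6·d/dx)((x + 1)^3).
x^{3} + 21 x^{2} + 147 x + 343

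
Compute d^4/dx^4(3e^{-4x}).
768 e^{- 4 x}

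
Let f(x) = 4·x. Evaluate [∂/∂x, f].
4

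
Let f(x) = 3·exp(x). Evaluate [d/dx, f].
3 e^{x}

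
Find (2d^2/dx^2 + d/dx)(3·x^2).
6 x + 12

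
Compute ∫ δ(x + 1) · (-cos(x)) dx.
- \cos{\left(1 \right)}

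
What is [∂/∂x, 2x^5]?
10 x^{4}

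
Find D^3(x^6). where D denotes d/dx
120 x^{3}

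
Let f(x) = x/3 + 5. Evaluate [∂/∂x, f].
\frac{1}{3}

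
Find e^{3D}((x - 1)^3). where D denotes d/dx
x^{3} + 6 x^{2} + 12 x + 8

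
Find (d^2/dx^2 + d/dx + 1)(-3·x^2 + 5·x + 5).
- 3 x^{2} - x + 4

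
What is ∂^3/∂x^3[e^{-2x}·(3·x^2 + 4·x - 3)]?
4 \left(- 6 x^{2} + 10 x + 9\right) e^{- 2 x}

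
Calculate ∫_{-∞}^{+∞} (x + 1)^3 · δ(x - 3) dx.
64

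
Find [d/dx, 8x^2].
16 x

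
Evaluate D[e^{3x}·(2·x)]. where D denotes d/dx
\left(6 x + 2\right) e^{3 x}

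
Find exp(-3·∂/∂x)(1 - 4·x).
13 - 4 x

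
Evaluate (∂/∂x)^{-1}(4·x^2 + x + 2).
\frac{4 x^{3}}{3} + \frac{x^{2}}{2} + 2 x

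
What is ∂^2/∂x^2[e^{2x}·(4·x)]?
16 \left(x + 1\right) e^{2 x}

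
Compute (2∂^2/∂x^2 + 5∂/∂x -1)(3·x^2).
- 3 x^{2} + 30 x + 12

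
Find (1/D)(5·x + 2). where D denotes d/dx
\frac{5 x^{2}}{2} + 2 x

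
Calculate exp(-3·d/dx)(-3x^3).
- 3 x^{3} + 27 x^{2} - 81 x + 81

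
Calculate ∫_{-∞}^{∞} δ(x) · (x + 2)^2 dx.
4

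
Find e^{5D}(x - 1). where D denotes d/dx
x + 4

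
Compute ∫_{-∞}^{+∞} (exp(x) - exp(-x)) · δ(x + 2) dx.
- 2 \sinh{\left(2 \right)}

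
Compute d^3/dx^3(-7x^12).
- 9240 x^{9}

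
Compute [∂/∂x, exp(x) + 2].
e^{x}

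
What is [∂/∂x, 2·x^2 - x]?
4 x - 1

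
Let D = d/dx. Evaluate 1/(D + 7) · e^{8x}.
\frac{e^{8 x}}{15}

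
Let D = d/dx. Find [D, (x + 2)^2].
2 x + 4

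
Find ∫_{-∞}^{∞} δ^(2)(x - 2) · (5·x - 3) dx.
0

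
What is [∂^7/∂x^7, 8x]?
56\frac{d^{6}}{dx^{6}}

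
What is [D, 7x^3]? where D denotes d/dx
21 x^{2}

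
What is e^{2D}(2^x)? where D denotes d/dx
2^{x + 2}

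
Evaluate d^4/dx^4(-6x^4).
-144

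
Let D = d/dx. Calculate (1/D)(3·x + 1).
\frac{3 x^{2}}{2} + x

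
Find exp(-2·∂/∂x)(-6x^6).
- 6 x^{6} + 72 x^{5} - 360 x^{4} + 960 x^{3} - 1440 x^{2} + 1152 x - 384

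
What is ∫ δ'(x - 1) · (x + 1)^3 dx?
-12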